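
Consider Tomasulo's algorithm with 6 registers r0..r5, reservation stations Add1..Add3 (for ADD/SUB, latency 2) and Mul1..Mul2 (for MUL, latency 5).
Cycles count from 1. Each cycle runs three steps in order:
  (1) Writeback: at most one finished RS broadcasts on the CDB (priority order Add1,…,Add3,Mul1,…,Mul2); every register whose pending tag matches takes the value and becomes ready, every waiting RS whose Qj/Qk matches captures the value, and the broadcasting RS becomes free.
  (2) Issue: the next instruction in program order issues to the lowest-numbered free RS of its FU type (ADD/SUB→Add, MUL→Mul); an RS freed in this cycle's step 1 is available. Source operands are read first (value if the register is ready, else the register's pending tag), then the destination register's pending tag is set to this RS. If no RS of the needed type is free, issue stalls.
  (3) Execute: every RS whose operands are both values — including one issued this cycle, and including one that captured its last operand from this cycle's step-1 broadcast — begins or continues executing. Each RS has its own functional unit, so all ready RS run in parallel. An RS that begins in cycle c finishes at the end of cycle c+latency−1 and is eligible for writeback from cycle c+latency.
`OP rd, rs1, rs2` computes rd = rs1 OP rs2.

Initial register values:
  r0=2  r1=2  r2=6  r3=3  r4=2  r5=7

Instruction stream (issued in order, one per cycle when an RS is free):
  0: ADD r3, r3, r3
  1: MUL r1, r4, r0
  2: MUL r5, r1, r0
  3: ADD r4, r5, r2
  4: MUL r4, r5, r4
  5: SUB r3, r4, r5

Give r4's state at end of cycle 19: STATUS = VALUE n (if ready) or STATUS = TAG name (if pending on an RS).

cycle 1: issue ADD r3<-Add1 // r0:2,r1:2,r2:6,r3:Add1,r4:2,r5:7
cycle 2: issue MUL r1<-Mul1 // r0:2,r1:Mul1,r2:6,r3:Add1,r4:2,r5:7
cycle 3: CDB Add1=6; issue MUL r5<-Mul2 // r0:2,r1:Mul1,r2:6,r3:6,r4:2,r5:Mul2
cycle 4: issue ADD r4<-Add1 // r0:2,r1:Mul1,r2:6,r3:6,r4:Add1,r5:Mul2
cycle 5: stall // r0:2,r1:Mul1,r2:6,r3:6,r4:Add1,r5:Mul2
cycle 6: stall // r0:2,r1:Mul1,r2:6,r3:6,r4:Add1,r5:Mul2
cycle 7: CDB Mul1=4; issue MUL r4<-Mul1 // r0:2,r1:4,r2:6,r3:6,r4:Mul1,r5:Mul2
cycle 8: issue SUB r3<-Add2 // r0:2,r1:4,r2:6,r3:Add2,r4:Mul1,r5:Mul2
cycle 9: - // r0:2,r1:4,r2:6,r3:Add2,r4:Mul1,r5:Mul2
cycle 10: - // r0:2,r1:4,r2:6,r3:Add2,r4:Mul1,r5:Mul2
cycle 11: - // r0:2,r1:4,r2:6,r3:Add2,r4:Mul1,r5:Mul2
cycle 12: CDB Mul2=8 // r0:2,r1:4,r2:6,r3:Add2,r4:Mul1,r5:8
cycle 13: - // r0:2,r1:4,r2:6,r3:Add2,r4:Mul1,r5:8
cycle 14: CDB Add1=14 // r0:2,r1:4,r2:6,r3:Add2,r4:Mul1,r5:8
cycle 15: - // r0:2,r1:4,r2:6,r3:Add2,r4:Mul1,r5:8
cycle 16: - // r0:2,r1:4,r2:6,r3:Add2,r4:Mul1,r5:8
cycle 17: - // r0:2,r1:4,r2:6,r3:Add2,r4:Mul1,r5:8
cycle 18: - // r0:2,r1:4,r2:6,r3:Add2,r4:Mul1,r5:8
cycle 19: CDB Mul1=112 // r0:2,r1:4,r2:6,r3:Add2,r4:112,r5:8

STATUS = VALUE 112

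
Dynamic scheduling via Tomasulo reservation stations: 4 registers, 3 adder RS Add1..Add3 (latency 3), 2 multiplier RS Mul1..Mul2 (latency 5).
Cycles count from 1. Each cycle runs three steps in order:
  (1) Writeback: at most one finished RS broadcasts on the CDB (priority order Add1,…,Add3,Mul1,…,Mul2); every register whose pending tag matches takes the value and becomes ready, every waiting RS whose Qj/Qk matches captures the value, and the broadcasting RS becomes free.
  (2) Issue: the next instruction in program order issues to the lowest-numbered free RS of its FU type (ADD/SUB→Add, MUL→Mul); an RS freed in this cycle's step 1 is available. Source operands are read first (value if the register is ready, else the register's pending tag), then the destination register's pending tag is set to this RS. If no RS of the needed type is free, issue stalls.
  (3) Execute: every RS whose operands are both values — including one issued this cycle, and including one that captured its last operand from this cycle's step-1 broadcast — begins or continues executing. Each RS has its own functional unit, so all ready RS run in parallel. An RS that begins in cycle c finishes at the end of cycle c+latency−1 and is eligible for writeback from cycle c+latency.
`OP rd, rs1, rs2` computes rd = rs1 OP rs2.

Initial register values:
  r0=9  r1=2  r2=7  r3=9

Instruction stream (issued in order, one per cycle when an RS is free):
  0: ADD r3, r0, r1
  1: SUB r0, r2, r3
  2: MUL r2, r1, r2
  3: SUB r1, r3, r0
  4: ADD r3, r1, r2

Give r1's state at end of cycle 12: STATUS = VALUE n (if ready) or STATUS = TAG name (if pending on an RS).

cycle 1: issue ADD r3<-Add1 // r0:9,r1:2,r2:7,r3:Add1
cycle 2: issue SUB r0<-Add2 // r0:Add2,r1:2,r2:7,r3:Add1
cycle 3: issue MUL r2<-Mul1 // r0:Add2,r1:2,r2:Mul1,r3:Add1
cycle 4: CDB Add1=11; issue SUB r1<-Add1 // r0:Add2,r1:Add1,r2:Mul1,r3:11
cycle 5: issue ADD r3<-Add3 // r0:Add2,r1:Add1,r2:Mul1,r3:Add3
cycle 6: - // r0:Add2,r1:Add1,r2:Mul1,r3:Add3
cycle 7: CDB Add2=-4 // r0:-4,r1:Add1,r2:Mul1,r3:Add3
cycle 8: CDB Mul1=14 // r0:-4,r1:Add1,r2:14,r3:Add3
cycle 9: - // r0:-4,r1:Add1,r2:14,r3:Add3
cycle 10: CDB Add1=15 // r0:-4,r1:15,r2:14,r3:Add3
cycle 11: - // r0:-4,r1:15,r2:14,r3:Add3
cycle 12: - // r0:-4,r1:15,r2:14,r3:Add3

STATUS = VALUE 15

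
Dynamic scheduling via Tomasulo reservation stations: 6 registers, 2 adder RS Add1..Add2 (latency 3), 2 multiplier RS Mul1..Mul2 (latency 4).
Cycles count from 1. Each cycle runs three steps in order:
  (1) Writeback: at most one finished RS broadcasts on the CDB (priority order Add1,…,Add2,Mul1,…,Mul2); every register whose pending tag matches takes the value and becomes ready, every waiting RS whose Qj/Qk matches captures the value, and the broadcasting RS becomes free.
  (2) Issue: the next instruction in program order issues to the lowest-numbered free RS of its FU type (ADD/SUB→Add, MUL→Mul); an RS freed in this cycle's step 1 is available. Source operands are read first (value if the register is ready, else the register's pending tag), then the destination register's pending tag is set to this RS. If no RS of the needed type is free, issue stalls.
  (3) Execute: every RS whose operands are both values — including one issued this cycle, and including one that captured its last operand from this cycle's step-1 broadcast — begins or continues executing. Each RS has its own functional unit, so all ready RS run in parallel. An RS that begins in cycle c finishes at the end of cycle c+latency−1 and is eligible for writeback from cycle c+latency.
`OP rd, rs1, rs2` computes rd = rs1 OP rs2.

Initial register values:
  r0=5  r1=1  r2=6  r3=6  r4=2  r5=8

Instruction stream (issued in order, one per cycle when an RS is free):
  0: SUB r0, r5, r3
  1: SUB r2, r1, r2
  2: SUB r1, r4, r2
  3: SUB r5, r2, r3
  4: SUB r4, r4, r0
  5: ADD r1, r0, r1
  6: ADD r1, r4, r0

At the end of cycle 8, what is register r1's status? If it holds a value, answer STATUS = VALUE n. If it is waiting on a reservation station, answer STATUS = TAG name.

c1: issue SUB r0<-Add1 | r0:Add1,r1:1,r2:6,r3:6,r4:2,r5:8
c2: issue SUB r2<-Add2 | r0:Add1,r1:1,r2:Add2,r3:6,r4:2,r5:8
c3: stall | r0:Add1,r1:1,r2:Add2,r3:6,r4:2,r5:8
c4: CDB Add1=2; issue SUB r1<-Add1 | r0:2,r1:Add1,r2:Add2,r3:6,r4:2,r5:8
c5: CDB Add2=-5; issue SUB r5<-Add2 | r0:2,r1:Add1,r2:-5,r3:6,r4:2,r5:Add2
c6: stall | r0:2,r1:Add1,r2:-5,r3:6,r4:2,r5:Add2
c7: stall | r0:2,r1:Add1,r2:-5,r3:6,r4:2,r5:Add2
c8: CDB Add1=7; issue SUB r4<-Add1 | r0:2,r1:7,r2:-5,r3:6,r4:Add1,r5:Add2

STATUS = VALUE 7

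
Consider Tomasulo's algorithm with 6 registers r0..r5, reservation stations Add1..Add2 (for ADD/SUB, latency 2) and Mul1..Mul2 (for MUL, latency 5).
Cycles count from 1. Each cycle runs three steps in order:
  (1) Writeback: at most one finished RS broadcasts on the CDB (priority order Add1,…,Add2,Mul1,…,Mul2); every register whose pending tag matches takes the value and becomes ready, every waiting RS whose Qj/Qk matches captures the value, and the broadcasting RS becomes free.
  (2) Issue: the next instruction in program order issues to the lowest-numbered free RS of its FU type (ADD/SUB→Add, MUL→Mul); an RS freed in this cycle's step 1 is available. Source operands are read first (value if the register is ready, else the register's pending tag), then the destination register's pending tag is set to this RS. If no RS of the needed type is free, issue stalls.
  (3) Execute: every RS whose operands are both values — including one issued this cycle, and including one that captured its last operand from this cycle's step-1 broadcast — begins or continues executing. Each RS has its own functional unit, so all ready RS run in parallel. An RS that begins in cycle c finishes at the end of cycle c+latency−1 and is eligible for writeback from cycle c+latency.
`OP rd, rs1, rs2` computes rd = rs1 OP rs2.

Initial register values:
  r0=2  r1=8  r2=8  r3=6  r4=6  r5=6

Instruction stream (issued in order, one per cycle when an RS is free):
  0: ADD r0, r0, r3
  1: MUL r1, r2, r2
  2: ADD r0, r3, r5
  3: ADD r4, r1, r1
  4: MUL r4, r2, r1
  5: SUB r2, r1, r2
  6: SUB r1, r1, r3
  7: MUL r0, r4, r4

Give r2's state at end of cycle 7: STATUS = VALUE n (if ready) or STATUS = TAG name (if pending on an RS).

STATUS = TAG Add1

cycle 1: issue ADD r0<-Add1 // r0:Add1,r1:8,r2:8,r3:6,r4:6,r5:6
cycle 2: issue MUL r1<-Mul1 // r0:Add1,r1:Mul1,r2:8,r3:6,r4:6,r5:6
cycle 3: CDB Add1=8; issue ADD r0<-Add1 // r0:Add1,r1:Mul1,r2:8,r3:6,r4:6,r5:6
cycle 4: issue ADD r4<-Add2 // r0:Add1,r1:Mul1,r2:8,r3:6,r4:Add2,r5:6
cycle 5: CDB Add1=12; issue MUL r4<-Mul2 // r0:12,r1:Mul1,r2:8,r3:6,r4:Mul2,r5:6
cycle 6: issue SUB r2<-Add1 // r0:12,r1:Mul1,r2:Add1,r3:6,r4:Mul2,r5:6
cycle 7: CDB Mul1=64; stall // r0:12,r1:64,r2:Add1,r3:6,r4:Mul2,r5:6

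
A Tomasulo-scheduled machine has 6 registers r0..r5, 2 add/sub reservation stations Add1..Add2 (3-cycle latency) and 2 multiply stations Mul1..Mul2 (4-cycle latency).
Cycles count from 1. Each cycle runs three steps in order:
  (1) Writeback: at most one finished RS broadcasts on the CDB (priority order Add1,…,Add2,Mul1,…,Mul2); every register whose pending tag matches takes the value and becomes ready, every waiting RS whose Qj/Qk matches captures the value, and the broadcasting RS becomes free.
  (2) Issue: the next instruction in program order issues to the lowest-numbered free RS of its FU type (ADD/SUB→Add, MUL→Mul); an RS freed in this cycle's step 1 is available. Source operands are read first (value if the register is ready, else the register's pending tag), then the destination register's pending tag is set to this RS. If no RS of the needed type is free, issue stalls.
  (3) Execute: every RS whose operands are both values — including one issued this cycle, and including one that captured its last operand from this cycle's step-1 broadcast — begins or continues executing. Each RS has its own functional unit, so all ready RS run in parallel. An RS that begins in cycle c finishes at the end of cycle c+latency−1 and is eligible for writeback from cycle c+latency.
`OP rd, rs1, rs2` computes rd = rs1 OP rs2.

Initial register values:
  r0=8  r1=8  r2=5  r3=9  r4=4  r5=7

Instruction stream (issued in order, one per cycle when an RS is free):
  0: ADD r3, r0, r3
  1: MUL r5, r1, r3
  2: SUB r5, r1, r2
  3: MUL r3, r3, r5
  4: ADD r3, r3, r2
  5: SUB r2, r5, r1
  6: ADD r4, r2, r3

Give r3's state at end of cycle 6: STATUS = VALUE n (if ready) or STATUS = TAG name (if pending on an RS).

c1: issue ADD r3<-Add1 | r0:8,r1:8,r2:5,r3:Add1,r4:4,r5:7
c2: issue MUL r5<-Mul1 | r0:8,r1:8,r2:5,r3:Add1,r4:4,r5:Mul1
c3: issue SUB r5<-Add2 | r0:8,r1:8,r2:5,r3:Add1,r4:4,r5:Add2
c4: CDB Add1=17; issue MUL r3<-Mul2 | r0:8,r1:8,r2:5,r3:Mul2,r4:4,r5:Add2
c5: issue ADD r3<-Add1 | r0:8,r1:8,r2:5,r3:Add1,r4:4,r5:Add2
c6: CDB Add2=3; issue SUB r2<-Add2 | r0:8,r1:8,r2:Add2,r3:Add1,r4:4,r5:3

STATUS = TAG Add1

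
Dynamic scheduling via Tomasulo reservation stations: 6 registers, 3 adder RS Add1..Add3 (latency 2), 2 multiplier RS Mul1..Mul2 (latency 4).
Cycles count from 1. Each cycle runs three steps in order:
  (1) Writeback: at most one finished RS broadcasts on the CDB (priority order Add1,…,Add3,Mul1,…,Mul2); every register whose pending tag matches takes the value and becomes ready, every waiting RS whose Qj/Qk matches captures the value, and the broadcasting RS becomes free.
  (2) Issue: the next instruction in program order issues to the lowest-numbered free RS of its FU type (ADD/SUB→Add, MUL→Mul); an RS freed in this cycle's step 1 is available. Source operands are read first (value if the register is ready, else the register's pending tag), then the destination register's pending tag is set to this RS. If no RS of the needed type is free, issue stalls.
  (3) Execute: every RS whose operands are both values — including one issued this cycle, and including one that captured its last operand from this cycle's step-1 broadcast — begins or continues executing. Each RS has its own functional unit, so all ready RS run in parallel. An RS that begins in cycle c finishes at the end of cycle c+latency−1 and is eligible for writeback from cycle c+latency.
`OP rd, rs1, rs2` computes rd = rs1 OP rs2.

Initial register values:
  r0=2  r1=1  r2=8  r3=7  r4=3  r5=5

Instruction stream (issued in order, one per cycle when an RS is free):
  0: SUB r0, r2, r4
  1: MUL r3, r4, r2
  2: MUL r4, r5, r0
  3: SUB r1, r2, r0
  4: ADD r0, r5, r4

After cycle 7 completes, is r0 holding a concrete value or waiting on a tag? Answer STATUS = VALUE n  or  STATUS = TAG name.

STATUS = TAG Add2

  c1: issue SUB r0<-Add1  regs: r0:Add1,r1:1,r2:8,r3:7,r4:3,r5:5
  c2: issue MUL r3<-Mul1  regs: r0:Add1,r1:1,r2:8,r3:Mul1,r4:3,r5:5
  c3: CDB Add1=5; issue MUL r4<-Mul2  regs: r0:5,r1:1,r2:8,r3:Mul1,r4:Mul2,r5:5
  c4: issue SUB r1<-Add1  regs: r0:5,r1:Add1,r2:8,r3:Mul1,r4:Mul2,r5:5
  c5: issue ADD r0<-Add2  regs: r0:Add2,r1:Add1,r2:8,r3:Mul1,r4:Mul2,r5:5
  c6: CDB Add1=3  regs: r0:Add2,r1:3,r2:8,r3:Mul1,r4:Mul2,r5:5
  c7: CDB Mul1=24  regs: r0:Add2,r1:3,r2:8,r3:24,r4:Mul2,r5:5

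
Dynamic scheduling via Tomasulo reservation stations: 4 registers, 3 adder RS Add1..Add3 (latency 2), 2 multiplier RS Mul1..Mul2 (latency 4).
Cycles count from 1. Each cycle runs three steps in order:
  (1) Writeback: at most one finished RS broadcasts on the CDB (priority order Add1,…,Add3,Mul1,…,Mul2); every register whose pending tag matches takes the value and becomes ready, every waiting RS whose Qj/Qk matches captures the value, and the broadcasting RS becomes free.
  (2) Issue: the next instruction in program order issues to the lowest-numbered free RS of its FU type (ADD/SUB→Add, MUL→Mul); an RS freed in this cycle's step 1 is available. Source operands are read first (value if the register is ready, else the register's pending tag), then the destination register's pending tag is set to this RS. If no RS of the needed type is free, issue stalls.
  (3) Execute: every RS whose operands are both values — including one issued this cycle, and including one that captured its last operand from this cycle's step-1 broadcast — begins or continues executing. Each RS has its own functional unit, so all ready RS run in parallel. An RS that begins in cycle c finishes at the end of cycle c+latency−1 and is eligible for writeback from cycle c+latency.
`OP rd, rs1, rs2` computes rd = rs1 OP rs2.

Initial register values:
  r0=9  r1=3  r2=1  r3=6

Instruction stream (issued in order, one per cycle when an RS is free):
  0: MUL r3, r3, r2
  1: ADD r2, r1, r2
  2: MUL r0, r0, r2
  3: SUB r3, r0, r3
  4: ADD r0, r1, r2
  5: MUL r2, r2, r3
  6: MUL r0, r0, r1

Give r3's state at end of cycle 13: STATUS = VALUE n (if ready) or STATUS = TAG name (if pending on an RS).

STATUS = VALUE 30

  c1: issue MUL r3<-Mul1  regs: r0:9,r1:3,r2:1,r3:Mul1
  c2: issue ADD r2<-Add1  regs: r0:9,r1:3,r2:Add1,r3:Mul1
  c3: issue MUL r0<-Mul2  regs: r0:Mul2,r1:3,r2:Add1,r3:Mul1
  c4: CDB Add1=4; issue SUB r3<-Add1  regs: r0:Mul2,r1:3,r2:4,r3:Add1
  c5: CDB Mul1=6; issue ADD r0<-Add2  regs: r0:Add2,r1:3,r2:4,r3:Add1
  c6: issue MUL r2<-Mul1  regs: r0:Add2,r1:3,r2:Mul1,r3:Add1
  c7: CDB Add2=7; stall  regs: r0:7,r1:3,r2:Mul1,r3:Add1
  c8: CDB Mul2=36; issue MUL r0<-Mul2  regs: r0:Mul2,r1:3,r2:Mul1,r3:Add1
  c9: -  regs: r0:Mul2,r1:3,r2:Mul1,r3:Add1
  c10: CDB Add1=30  regs: r0:Mul2,r1:3,r2:Mul1,r3:30
  c11: -  regs: r0:Mul2,r1:3,r2:Mul1,r3:30
  c12: CDB Mul2=21  regs: r0:21,r1:3,r2:Mul1,r3:30
  c13: -  regs: r0:21,r1:3,r2:Mul1,r3:30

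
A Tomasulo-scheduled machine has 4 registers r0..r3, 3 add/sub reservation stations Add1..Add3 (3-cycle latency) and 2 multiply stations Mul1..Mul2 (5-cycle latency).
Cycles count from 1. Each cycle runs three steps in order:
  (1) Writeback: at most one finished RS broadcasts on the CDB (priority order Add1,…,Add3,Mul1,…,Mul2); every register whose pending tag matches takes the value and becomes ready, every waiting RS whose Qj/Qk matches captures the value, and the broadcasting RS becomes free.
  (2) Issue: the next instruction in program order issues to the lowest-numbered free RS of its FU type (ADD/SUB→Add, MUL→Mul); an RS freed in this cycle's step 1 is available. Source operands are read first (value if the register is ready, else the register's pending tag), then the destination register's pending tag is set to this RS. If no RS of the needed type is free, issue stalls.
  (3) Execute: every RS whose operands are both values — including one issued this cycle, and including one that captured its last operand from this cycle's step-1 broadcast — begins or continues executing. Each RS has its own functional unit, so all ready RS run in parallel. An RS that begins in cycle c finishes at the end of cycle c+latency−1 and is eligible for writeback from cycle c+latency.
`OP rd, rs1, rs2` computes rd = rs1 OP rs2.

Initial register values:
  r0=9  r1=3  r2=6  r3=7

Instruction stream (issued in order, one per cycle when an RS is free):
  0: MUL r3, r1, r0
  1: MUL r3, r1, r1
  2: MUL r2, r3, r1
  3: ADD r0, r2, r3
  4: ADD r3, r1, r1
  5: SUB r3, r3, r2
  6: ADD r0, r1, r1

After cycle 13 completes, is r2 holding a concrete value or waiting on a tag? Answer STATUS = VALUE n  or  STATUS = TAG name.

c1: issue MUL r3<-Mul1 | r0:9,r1:3,r2:6,r3:Mul1
c2: issue MUL r3<-Mul2 | r0:9,r1:3,r2:6,r3:Mul2
c3: stall | r0:9,r1:3,r2:6,r3:Mul2
c4: stall | r0:9,r1:3,r2:6,r3:Mul2
c5: stall | r0:9,r1:3,r2:6,r3:Mul2
c6: CDB Mul1=27; issue MUL r2<-Mul1 | r0:9,r1:3,r2:Mul1,r3:Mul2
c7: CDB Mul2=9; issue ADD r0<-Add1 | r0:Add1,r1:3,r2:Mul1,r3:9
c8: issue ADD r3<-Add2 | r0:Add1,r1:3,r2:Mul1,r3:Add2
c9: issue SUB r3<-Add3 | r0:Add1,r1:3,r2:Mul1,r3:Add3
c10: stall | r0:Add1,r1:3,r2:Mul1,r3:Add3
c11: CDB Add2=6; issue ADD r0<-Add2 | r0:Add2,r1:3,r2:Mul1,r3:Add3
c12: CDB Mul1=27 | r0:Add2,r1:3,r2:27,r3:Add3
c13: - | r0:Add2,r1:3,r2:27,r3:Add3

STATUS = VALUE 27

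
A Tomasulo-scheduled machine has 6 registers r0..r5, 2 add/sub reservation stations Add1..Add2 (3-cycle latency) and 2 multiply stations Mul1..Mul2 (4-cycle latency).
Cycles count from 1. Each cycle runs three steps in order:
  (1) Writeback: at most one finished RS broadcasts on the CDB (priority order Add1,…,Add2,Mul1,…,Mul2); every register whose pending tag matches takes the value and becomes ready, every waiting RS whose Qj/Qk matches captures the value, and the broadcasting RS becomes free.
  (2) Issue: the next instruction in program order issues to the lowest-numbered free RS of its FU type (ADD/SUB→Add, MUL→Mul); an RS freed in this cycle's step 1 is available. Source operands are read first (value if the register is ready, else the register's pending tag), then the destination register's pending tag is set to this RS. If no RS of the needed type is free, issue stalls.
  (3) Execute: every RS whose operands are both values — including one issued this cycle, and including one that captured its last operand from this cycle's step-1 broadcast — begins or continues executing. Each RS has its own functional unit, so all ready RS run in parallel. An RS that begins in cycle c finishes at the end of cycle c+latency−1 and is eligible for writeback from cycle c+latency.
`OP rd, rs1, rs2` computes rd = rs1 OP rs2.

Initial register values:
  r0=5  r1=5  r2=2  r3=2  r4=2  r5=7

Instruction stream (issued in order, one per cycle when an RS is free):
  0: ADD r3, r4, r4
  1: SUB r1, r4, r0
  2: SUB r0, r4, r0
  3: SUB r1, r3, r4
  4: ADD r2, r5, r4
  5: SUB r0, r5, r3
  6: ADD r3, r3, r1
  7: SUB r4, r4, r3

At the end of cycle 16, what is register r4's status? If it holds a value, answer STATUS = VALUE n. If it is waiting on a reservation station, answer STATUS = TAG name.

  c1: issue ADD r3<-Add1  regs: r0:5,r1:5,r2:2,r3:Add1,r4:2,r5:7
  c2: issue SUB r1<-Add2  regs: r0:5,r1:Add2,r2:2,r3:Add1,r4:2,r5:7
  c3: stall  regs: r0:5,r1:Add2,r2:2,r3:Add1,r4:2,r5:7
  c4: CDB Add1=4; issue SUB r0<-Add1  regs: r0:Add1,r1:Add2,r2:2,r3:4,r4:2,r5:7
  c5: CDB Add2=-3; issue SUB r1<-Add2  regs: r0:Add1,r1:Add2,r2:2,r3:4,r4:2,r5:7
  c6: stall  regs: r0:Add1,r1:Add2,r2:2,r3:4,r4:2,r5:7
  c7: CDB Add1=-3; issue ADD r2<-Add1  regs: r0:-3,r1:Add2,r2:Add1,r3:4,r4:2,r5:7
  c8: CDB Add2=2; issue SUB r0<-Add2  regs: r0:Add2,r1:2,r2:Add1,r3:4,r4:2,r5:7
  c9: stall  regs: r0:Add2,r1:2,r2:Add1,r3:4,r4:2,r5:7
  c10: CDB Add1=9; issue ADD r3<-Add1  regs: r0:Add2,r1:2,r2:9,r3:Add1,r4:2,r5:7
  c11: CDB Add2=3; issue SUB r4<-Add2  regs: r0:3,r1:2,r2:9,r3:Add1,r4:Add2,r5:7
  c12: -  regs: r0:3,r1:2,r2:9,r3:Add1,r4:Add2,r5:7
  c13: CDB Add1=6  regs: r0:3,r1:2,r2:9,r3:6,r4:Add2,r5:7
  c14: -  regs: r0:3,r1:2,r2:9,r3:6,r4:Add2,r5:7
  c15: -  regs: r0:3,r1:2,r2:9,r3:6,r4:Add2,r5:7
  c16: CDB Add2=-4  regs: r0:3,r1:2,r2:9,r3:6,r4:-4,r5:7

STATUS = VALUE -4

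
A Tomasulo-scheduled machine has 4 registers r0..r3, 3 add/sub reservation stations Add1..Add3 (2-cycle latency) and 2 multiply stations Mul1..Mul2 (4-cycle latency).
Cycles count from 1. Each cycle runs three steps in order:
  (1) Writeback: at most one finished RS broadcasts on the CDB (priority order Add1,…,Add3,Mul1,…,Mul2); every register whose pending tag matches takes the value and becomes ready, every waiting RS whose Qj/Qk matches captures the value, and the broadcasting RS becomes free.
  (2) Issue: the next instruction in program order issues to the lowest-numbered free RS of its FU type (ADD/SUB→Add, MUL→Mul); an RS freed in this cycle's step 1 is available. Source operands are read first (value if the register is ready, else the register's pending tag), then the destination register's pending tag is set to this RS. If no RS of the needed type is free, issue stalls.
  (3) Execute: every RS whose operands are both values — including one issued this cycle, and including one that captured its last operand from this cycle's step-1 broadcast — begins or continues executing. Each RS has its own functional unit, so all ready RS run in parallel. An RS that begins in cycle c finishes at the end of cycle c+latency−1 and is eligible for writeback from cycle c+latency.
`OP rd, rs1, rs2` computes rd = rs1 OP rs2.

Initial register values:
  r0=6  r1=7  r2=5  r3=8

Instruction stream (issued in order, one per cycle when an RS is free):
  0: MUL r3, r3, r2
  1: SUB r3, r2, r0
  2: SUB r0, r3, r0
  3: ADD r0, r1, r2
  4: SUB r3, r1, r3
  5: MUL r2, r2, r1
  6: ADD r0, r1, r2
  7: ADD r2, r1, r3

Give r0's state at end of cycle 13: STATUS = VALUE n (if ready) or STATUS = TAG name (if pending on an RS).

STATUS = VALUE 42

cycle 1: issue MUL r3<-Mul1 // r0:6,r1:7,r2:5,r3:Mul1
cycle 2: issue SUB r3<-Add1 // r0:6,r1:7,r2:5,r3:Add1
cycle 3: issue SUB r0<-Add2 // r0:Add2,r1:7,r2:5,r3:Add1
cycle 4: CDB Add1=-1; issue ADD r0<-Add1 // r0:Add1,r1:7,r2:5,r3:-1
cycle 5: CDB Mul1=40; issue SUB r3<-Add3 // r0:Add1,r1:7,r2:5,r3:Add3
cycle 6: CDB Add1=12; issue MUL r2<-Mul1 // r0:12,r1:7,r2:Mul1,r3:Add3
cycle 7: CDB Add2=-7; issue ADD r0<-Add1 // r0:Add1,r1:7,r2:Mul1,r3:Add3
cycle 8: CDB Add3=8; issue ADD r2<-Add2 // r0:Add1,r1:7,r2:Add2,r3:8
cycle 9: - // r0:Add1,r1:7,r2:Add2,r3:8
cycle 10: CDB Add2=15 // r0:Add1,r1:7,r2:15,r3:8
cycle 11: CDB Mul1=35 // r0:Add1,r1:7,r2:15,r3:8
cycle 12: - // r0:Add1,r1:7,r2:15,r3:8
cycle 13: CDB Add1=42 // r0:42,r1:7,r2:15,r3:8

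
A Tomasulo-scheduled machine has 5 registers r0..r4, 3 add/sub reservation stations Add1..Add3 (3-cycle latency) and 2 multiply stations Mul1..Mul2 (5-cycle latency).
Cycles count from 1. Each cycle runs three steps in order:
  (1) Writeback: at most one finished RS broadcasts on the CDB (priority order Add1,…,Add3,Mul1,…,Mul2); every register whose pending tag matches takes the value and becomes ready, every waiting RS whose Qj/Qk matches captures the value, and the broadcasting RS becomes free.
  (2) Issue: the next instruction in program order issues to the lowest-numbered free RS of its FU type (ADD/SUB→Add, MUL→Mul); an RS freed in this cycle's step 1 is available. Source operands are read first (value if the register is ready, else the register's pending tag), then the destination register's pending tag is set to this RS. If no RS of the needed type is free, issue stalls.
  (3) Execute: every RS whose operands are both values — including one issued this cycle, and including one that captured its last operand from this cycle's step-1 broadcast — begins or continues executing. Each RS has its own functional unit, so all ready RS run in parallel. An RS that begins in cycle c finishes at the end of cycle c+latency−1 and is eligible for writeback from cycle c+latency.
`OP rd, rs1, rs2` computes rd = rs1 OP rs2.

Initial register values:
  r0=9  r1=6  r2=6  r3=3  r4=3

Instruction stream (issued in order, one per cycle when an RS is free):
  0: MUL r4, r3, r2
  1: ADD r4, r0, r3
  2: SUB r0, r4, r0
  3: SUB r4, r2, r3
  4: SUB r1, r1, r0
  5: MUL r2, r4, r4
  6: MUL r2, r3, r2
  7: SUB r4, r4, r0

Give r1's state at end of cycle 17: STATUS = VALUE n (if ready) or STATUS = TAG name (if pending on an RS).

STATUS = VALUE 3

cycle 1: issue MUL r4<-Mul1 // r0:9,r1:6,r2:6,r3:3,r4:Mul1
cycle 2: issue ADD r4<-Add1 // r0:9,r1:6,r2:6,r3:3,r4:Add1
cycle 3: issue SUB r0<-Add2 // r0:Add2,r1:6,r2:6,r3:3,r4:Add1
cycle 4: issue SUB r4<-Add3 // r0:Add2,r1:6,r2:6,r3:3,r4:Add3
cycle 5: CDB Add1=12; issue SUB r1<-Add1 // r0:Add2,r1:Add1,r2:6,r3:3,r4:Add3
cycle 6: CDB Mul1=18; issue MUL r2<-Mul1 // r0:Add2,r1:Add1,r2:Mul1,r3:3,r4:Add3
cycle 7: CDB Add3=3; issue MUL r2<-Mul2 // r0:Add2,r1:Add1,r2:Mul2,r3:3,r4:3
cycle 8: CDB Add2=3; issue SUB r4<-Add2 // r0:3,r1:Add1,r2:Mul2,r3:3,r4:Add2
cycle 9: - // r0:3,r1:Add1,r2:Mul2,r3:3,r4:Add2
cycle 10: - // r0:3,r1:Add1,r2:Mul2,r3:3,r4:Add2
cycle 11: CDB Add1=3 // r0:3,r1:3,r2:Mul2,r3:3,r4:Add2
cycle 12: CDB Add2=0 // r0:3,r1:3,r2:Mul2,r3:3,r4:0
cycle 13: CDB Mul1=9 // r0:3,r1:3,r2:Mul2,r3:3,r4:0
cycle 14: - // r0:3,r1:3,r2:Mul2,r3:3,r4:0
cycle 15: - // r0:3,r1:3,r2:Mul2,r3:3,r4:0
cycle 16: - // r0:3,r1:3,r2:Mul2,r3:3,r4:0
cycle 17: - // r0:3,r1:3,r2:Mul2,r3:3,r4:0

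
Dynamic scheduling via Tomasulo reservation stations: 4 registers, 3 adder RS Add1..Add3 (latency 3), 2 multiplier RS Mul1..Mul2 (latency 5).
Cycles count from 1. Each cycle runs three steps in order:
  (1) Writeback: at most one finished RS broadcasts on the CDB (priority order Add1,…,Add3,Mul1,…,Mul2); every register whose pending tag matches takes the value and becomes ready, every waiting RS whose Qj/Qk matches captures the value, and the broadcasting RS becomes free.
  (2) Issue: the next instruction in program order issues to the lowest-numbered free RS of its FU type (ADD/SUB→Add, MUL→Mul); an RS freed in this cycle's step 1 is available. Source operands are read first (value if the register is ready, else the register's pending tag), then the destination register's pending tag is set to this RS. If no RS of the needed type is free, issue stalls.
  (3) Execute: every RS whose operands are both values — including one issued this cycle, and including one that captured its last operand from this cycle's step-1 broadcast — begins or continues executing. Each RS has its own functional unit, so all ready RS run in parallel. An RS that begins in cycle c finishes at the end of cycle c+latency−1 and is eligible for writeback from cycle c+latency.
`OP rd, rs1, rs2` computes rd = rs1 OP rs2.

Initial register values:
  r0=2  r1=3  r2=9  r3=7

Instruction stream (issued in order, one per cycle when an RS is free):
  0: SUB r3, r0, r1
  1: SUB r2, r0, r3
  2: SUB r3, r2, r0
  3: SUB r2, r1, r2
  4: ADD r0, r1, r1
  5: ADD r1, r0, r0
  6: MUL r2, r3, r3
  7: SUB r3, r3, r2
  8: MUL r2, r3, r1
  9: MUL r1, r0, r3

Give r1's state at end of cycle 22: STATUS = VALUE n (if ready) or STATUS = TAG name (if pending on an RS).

cycle 1: issue SUB r3<-Add1 // r0:2,r1:3,r2:9,r3:Add1
cycle 2: issue SUB r2<-Add2 // r0:2,r1:3,r2:Add2,r3:Add1
cycle 3: issue SUB r3<-Add3 // r0:2,r1:3,r2:Add2,r3:Add3
cycle 4: CDB Add1=-1; issue SUB r2<-Add1 // r0:2,r1:3,r2:Add1,r3:Add3
cycle 5: stall // r0:2,r1:3,r2:Add1,r3:Add3
cycle 6: stall // r0:2,r1:3,r2:Add1,r3:Add3
cycle 7: CDB Add2=3; issue ADD r0<-Add2 // r0:Add2,r1:3,r2:Add1,r3:Add3
cycle 8: stall // r0:Add2,r1:3,r2:Add1,r3:Add3
cycle 9: stall // r0:Add2,r1:3,r2:Add1,r3:Add3
cycle 10: CDB Add1=0; issue ADD r1<-Add1 // r0:Add2,r1:Add1,r2:0,r3:Add3
cycle 11: CDB Add2=6; issue MUL r2<-Mul1 // r0:6,r1:Add1,r2:Mul1,r3:Add3
cycle 12: CDB Add3=1; issue SUB r3<-Add2 // r0:6,r1:Add1,r2:Mul1,r3:Add2
cycle 13: issue MUL r2<-Mul2 // r0:6,r1:Add1,r2:Mul2,r3:Add2
cycle 14: CDB Add1=12; stall // r0:6,r1:12,r2:Mul2,r3:Add2
cycle 15: stall // r0:6,r1:12,r2:Mul2,r3:Add2
cycle 16: stall // r0:6,r1:12,r2:Mul2,r3:Add2
cycle 17: CDB Mul1=1; issue MUL r1<-Mul1 // r0:6,r1:Mul1,r2:Mul2,r3:Add2
cycle 18: - // r0:6,r1:Mul1,r2:Mul2,r3:Add2
cycle 19: - // r0:6,r1:Mul1,r2:Mul2,r3:Add2
cycle 20: CDB Add2=0 // r0:6,r1:Mul1,r2:Mul2,r3:0
cycle 21: - // r0:6,r1:Mul1,r2:Mul2,r3:0
cycle 22: - // r0:6,r1:Mul1,r2:Mul2,r3:0

STATUS = TAG Mul1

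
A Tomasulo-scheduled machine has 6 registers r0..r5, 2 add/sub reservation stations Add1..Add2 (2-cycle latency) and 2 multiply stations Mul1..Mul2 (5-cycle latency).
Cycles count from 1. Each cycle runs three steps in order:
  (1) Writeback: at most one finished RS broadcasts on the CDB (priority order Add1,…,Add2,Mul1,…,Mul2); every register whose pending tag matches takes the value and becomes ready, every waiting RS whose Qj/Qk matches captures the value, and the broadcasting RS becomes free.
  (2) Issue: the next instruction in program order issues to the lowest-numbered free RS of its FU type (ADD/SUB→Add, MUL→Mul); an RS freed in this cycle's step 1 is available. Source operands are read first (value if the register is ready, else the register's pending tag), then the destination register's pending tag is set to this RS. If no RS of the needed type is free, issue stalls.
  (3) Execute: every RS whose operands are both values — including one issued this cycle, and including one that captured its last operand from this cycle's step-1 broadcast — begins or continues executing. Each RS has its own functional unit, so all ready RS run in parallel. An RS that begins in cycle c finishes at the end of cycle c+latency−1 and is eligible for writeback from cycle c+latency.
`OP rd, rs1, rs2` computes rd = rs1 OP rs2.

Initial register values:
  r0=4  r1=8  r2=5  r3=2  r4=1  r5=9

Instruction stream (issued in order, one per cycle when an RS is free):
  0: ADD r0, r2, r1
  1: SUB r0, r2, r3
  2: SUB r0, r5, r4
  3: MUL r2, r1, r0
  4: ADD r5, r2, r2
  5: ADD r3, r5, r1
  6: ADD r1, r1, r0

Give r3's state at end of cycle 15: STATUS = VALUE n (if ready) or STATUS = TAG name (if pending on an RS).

STATUS = VALUE 136

c1: issue ADD r0<-Add1 | r0:Add1,r1:8,r2:5,r3:2,r4:1,r5:9
c2: issue SUB r0<-Add2 | r0:Add2,r1:8,r2:5,r3:2,r4:1,r5:9
c3: CDB Add1=13; issue SUB r0<-Add1 | r0:Add1,r1:8,r2:5,r3:2,r4:1,r5:9
c4: CDB Add2=3; issue MUL r2<-Mul1 | r0:Add1,r1:8,r2:Mul1,r3:2,r4:1,r5:9
c5: CDB Add1=8; issue ADD r5<-Add1 | r0:8,r1:8,r2:Mul1,r3:2,r4:1,r5:Add1
c6: issue ADD r3<-Add2 | r0:8,r1:8,r2:Mul1,r3:Add2,r4:1,r5:Add1
c7: stall | r0:8,r1:8,r2:Mul1,r3:Add2,r4:1,r5:Add1
c8: stall | r0:8,r1:8,r2:Mul1,r3:Add2,r4:1,r5:Add1
c9: stall | r0:8,r1:8,r2:Mul1,r3:Add2,r4:1,r5:Add1
c10: CDB Mul1=64; stall | r0:8,r1:8,r2:64,r3:Add2,r4:1,r5:Add1
c11: stall | r0:8,r1:8,r2:64,r3:Add2,r4:1,r5:Add1
c12: CDB Add1=128; issue ADD r1<-Add1 | r0:8,r1:Add1,r2:64,r3:Add2,r4:1,r5:128
c13: - | r0:8,r1:Add1,r2:64,r3:Add2,r4:1,r5:128
c14: CDB Add1=16 | r0:8,r1:16,r2:64,r3:Add2,r4:1,r5:128
c15: CDB Add2=136 | r0:8,r1:16,r2:64,r3:136,r4:1,r5:128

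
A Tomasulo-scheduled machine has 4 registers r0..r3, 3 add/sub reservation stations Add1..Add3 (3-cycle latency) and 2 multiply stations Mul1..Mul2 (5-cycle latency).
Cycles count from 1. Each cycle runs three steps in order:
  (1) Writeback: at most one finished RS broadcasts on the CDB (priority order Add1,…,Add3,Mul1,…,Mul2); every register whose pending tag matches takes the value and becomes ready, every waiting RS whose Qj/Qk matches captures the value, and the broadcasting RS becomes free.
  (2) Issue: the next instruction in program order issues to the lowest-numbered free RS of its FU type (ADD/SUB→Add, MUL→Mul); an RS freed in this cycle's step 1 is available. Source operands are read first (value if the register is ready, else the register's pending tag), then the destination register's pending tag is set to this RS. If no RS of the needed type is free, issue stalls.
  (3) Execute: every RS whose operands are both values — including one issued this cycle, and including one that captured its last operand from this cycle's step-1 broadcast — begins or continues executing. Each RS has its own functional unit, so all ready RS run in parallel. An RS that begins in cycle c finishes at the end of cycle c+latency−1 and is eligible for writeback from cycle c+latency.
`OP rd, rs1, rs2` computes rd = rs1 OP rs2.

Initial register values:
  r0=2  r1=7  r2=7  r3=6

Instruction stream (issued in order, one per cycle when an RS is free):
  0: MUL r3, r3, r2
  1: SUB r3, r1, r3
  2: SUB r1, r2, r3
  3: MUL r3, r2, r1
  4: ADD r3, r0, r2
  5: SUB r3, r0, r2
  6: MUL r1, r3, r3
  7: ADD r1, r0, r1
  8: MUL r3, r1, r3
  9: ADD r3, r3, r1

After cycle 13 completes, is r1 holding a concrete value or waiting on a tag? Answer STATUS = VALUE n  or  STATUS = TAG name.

cycle 1: issue MUL r3<-Mul1 // r0:2,r1:7,r2:7,r3:Mul1
cycle 2: issue SUB r3<-Add1 // r0:2,r1:7,r2:7,r3:Add1
cycle 3: issue SUB r1<-Add2 // r0:2,r1:Add2,r2:7,r3:Add1
cycle 4: issue MUL r3<-Mul2 // r0:2,r1:Add2,r2:7,r3:Mul2
cycle 5: issue ADD r3<-Add3 // r0:2,r1:Add2,r2:7,r3:Add3
cycle 6: CDB Mul1=42; stall // r0:2,r1:Add2,r2:7,r3:Add3
cycle 7: stall // r0:2,r1:Add2,r2:7,r3:Add3
cycle 8: CDB Add3=9; issue SUB r3<-Add3 // r0:2,r1:Add2,r2:7,r3:Add3
cycle 9: CDB Add1=-35; issue MUL r1<-Mul1 // r0:2,r1:Mul1,r2:7,r3:Add3
cycle 10: issue ADD r1<-Add1 // r0:2,r1:Add1,r2:7,r3:Add3
cycle 11: CDB Add3=-5; stall // r0:2,r1:Add1,r2:7,r3:-5
cycle 12: CDB Add2=42; stall // r0:2,r1:Add1,r2:7,r3:-5
cycle 13: stall // r0:2,r1:Add1,r2:7,r3:-5

STATUS = TAG Add1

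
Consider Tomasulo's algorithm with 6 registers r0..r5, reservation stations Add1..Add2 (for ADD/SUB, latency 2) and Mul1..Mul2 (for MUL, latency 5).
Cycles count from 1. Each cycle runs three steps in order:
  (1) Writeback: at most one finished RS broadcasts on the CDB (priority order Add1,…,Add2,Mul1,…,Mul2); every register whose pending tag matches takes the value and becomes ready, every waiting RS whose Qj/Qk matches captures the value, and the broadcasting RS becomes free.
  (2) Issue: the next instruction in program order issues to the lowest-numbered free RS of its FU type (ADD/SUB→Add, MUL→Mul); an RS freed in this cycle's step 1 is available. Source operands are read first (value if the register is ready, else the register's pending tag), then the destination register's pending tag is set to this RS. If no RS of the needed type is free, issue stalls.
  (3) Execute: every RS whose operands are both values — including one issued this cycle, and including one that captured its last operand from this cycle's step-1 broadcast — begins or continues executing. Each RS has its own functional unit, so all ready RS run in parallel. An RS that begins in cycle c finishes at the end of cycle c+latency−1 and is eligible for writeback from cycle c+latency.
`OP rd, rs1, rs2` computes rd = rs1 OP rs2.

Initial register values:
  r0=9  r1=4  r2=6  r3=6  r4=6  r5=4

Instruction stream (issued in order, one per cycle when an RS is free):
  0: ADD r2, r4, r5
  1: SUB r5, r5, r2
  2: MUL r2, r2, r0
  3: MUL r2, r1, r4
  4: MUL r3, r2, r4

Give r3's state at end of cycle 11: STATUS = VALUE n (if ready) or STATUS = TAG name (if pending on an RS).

STATUS = TAG Mul1

  c1: issue ADD r2<-Add1  regs: r0:9,r1:4,r2:Add1,r3:6,r4:6,r5:4
  c2: issue SUB r5<-Add2  regs: r0:9,r1:4,r2:Add1,r3:6,r4:6,r5:Add2
  c3: CDB Add1=10; issue MUL r2<-Mul1  regs: r0:9,r1:4,r2:Mul1,r3:6,r4:6,r5:Add2
  c4: issue MUL r2<-Mul2  regs: r0:9,r1:4,r2:Mul2,r3:6,r4:6,r5:Add2
  c5: CDB Add2=-6; stall  regs: r0:9,r1:4,r2:Mul2,r3:6,r4:6,r5:-6
  c6: stall  regs: r0:9,r1:4,r2:Mul2,r3:6,r4:6,r5:-6
  c7: stall  regs: r0:9,r1:4,r2:Mul2,r3:6,r4:6,r5:-6
  c8: CDB Mul1=90; issue MUL r3<-Mul1  regs: r0:9,r1:4,r2:Mul2,r3:Mul1,r4:6,r5:-6
  c9: CDB Mul2=24  regs: r0:9,r1:4,r2:24,r3:Mul1,r4:6,r5:-6
  c10: -  regs: r0:9,r1:4,r2:24,r3:Mul1,r4:6,r5:-6
  c11: -  regs: r0:9,r1:4,r2:24,r3:Mul1,r4:6,r5:-6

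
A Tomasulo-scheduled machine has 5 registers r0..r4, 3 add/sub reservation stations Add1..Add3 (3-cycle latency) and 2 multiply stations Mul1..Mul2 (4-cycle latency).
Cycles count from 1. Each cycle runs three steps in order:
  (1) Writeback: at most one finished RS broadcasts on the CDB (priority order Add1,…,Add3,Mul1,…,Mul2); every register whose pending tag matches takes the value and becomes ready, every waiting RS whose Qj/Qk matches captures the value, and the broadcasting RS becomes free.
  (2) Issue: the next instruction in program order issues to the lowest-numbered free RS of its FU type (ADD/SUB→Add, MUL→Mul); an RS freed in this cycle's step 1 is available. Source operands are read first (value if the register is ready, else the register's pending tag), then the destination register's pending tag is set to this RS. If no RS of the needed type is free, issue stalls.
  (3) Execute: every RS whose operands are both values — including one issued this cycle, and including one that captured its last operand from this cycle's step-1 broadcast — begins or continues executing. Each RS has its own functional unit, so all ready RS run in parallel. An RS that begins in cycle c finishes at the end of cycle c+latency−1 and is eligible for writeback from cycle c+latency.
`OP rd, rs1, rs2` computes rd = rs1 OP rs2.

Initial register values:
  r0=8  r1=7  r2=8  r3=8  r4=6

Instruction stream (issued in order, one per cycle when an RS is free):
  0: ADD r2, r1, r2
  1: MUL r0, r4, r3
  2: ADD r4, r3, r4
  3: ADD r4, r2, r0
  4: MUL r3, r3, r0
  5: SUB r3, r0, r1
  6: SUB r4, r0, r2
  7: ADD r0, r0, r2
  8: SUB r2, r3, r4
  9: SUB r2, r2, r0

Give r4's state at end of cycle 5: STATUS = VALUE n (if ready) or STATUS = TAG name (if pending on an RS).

  c1: issue ADD r2<-Add1  regs: r0:8,r1:7,r2:Add1,r3:8,r4:6
  c2: issue MUL r0<-Mul1  regs: r0:Mul1,r1:7,r2:Add1,r3:8,r4:6
  c3: issue ADD r4<-Add2  regs: r0:Mul1,r1:7,r2:Add1,r3:8,r4:Add2
  c4: CDB Add1=15; issue ADD r4<-Add1  regs: r0:Mul1,r1:7,r2:15,r3:8,r4:Add1
  c5: issue MUL r3<-Mul2  regs: r0:Mul1,r1:7,r2:15,r3:Mul2,r4:Add1

STATUS = TAG Add1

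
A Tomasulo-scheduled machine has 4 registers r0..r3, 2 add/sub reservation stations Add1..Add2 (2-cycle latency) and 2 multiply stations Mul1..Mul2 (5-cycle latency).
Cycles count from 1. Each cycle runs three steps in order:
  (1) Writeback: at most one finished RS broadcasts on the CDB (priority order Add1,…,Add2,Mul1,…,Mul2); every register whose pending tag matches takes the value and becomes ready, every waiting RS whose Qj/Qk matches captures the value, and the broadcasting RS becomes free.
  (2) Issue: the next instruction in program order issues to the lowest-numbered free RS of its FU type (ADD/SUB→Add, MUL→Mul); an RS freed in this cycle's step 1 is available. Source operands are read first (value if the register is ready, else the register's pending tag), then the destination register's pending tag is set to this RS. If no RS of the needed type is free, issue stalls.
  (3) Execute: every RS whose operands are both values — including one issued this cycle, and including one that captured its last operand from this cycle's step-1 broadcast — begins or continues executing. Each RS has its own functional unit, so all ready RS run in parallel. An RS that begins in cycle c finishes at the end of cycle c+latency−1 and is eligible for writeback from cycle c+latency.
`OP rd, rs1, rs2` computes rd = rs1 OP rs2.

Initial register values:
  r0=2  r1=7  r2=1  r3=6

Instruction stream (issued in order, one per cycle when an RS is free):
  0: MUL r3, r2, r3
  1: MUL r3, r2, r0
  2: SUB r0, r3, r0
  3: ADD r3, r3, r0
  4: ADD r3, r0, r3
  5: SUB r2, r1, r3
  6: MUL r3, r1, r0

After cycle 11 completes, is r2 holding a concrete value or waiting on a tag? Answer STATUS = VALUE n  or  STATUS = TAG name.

STATUS = TAG Add2

  c1: issue MUL r3<-Mul1  regs: r0:2,r1:7,r2:1,r3:Mul1
  c2: issue MUL r3<-Mul2  regs: r0:2,r1:7,r2:1,r3:Mul2
  c3: issue SUB r0<-Add1  regs: r0:Add1,r1:7,r2:1,r3:Mul2
  c4: issue ADD r3<-Add2  regs: r0:Add1,r1:7,r2:1,r3:Add2
  c5: stall  regs: r0:Add1,r1:7,r2:1,r3:Add2
  c6: CDB Mul1=6; stall  regs: r0:Add1,r1:7,r2:1,r3:Add2
  c7: CDB Mul2=2; stall  regs: r0:Add1,r1:7,r2:1,r3:Add2
  c8: stall  regs: r0:Add1,r1:7,r2:1,r3:Add2
  c9: CDB Add1=0; issue ADD r3<-Add1  regs: r0:0,r1:7,r2:1,r3:Add1
  c10: stall  regs: r0:0,r1:7,r2:1,r3:Add1
  c11: CDB Add2=2; issue SUB r2<-Add2  regs: r0:0,r1:7,r2:Add2,r3:Add1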